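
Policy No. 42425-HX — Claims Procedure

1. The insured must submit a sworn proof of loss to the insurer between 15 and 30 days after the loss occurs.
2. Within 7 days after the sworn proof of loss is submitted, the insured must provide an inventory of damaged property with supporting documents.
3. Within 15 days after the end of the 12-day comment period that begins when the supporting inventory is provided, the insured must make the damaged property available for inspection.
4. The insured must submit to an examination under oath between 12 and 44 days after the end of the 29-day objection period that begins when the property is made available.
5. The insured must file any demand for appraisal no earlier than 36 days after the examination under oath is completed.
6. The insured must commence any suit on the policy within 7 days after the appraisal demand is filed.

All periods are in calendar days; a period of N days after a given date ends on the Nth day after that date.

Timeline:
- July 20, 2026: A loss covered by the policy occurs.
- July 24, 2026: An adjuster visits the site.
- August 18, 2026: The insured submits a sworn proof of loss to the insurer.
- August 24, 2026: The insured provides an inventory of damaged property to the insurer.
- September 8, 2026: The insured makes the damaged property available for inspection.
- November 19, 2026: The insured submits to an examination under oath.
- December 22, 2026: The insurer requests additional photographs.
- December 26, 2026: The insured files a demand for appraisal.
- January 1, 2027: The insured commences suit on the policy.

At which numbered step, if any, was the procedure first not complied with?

None — every step was satisfied

(1) the permitted window runs from July 20, 2026 + 15 = August 4, 2026 to July 20, 2026 + 30 = August 19, 2026; August 18, 2026 falls inside that range.
(2) due by August 18, 2026 + 7 days = August 25, 2026; done August 24, 2026 — timely.
(3) due by September 5, 2026 + 15 days = September 20, 2026; September 8, 2026 is within that limit.
(4) the permitted window runs from October 7, 2026 + 12 = October 19, 2026 to October 7, 2026 + 44 = November 20, 2026; done November 19, 2026, which is between those dates.
(5) permitted from November 19, 2026 + 36 days = December 25, 2026 onward; done December 26, 2026 — permitted.
(6) due by December 26, 2026 + 7 days = January 2, 2027; done January 1, 2027 — timely.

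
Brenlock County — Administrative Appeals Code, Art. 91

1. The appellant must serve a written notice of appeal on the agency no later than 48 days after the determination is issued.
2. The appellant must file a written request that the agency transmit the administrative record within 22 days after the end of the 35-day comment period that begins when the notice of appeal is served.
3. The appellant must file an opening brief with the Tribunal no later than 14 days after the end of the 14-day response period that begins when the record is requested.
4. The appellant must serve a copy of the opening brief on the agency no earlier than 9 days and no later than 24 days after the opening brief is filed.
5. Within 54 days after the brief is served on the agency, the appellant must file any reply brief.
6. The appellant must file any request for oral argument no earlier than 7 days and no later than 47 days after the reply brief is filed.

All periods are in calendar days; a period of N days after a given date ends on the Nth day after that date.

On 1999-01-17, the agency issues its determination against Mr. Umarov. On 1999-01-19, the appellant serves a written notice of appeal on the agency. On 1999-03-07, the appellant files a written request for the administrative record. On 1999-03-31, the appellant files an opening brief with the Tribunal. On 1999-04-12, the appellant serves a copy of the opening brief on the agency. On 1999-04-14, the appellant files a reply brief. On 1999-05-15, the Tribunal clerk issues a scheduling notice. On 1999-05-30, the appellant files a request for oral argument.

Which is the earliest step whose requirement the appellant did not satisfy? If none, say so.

(1) due by 1999-01-17 + 48 days = 1999-03-06; done 1999-01-19 — timely.
(2) due by 1999-02-23 + 22 days = 1999-03-17; 1999-03-07 is within that limit.
(3) due by 1999-03-21 + 14 days = 1999-04-04; done 1999-03-31 — timely.
(4) the permitted window runs from 1999-03-31 + 9 = 1999-04-09 to 1999-03-31 + 24 = 1999-04-24; done 1999-04-12, which is between those dates.
(5) due by 1999-04-12 + 54 days = 1999-06-05; 1999-04-14 is within that limit.
(6) the permitted window runs from 1999-04-14 + 7 = 1999-04-21 to 1999-04-14 + 47 = 1999-05-31; done 1999-05-30 — within the window.

None — every step was satisfied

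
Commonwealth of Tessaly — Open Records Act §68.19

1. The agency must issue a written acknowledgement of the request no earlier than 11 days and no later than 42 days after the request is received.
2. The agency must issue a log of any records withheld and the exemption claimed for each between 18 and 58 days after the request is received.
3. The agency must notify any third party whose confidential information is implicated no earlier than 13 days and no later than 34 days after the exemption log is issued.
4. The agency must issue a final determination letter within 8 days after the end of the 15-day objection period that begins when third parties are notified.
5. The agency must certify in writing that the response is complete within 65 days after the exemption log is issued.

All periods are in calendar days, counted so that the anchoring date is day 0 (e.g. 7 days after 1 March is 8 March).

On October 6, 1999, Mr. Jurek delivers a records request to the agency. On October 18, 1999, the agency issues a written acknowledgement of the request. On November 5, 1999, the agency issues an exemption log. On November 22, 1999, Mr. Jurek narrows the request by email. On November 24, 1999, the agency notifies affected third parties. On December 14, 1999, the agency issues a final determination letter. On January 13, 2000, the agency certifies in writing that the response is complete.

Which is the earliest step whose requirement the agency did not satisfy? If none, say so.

Step 5

(1) the permitted window runs from October 6, 1999 + 11 = October 17, 1999 to October 6, 1999 + 42 = November 17, 1999; October 18, 1999 falls inside that range.
(2) the permitted window runs from October 6, 1999 + 18 = October 24, 1999 to October 6, 1999 + 58 = December 3, 1999; done November 5, 1999, which is between those dates.
(3) the permitted window runs from November 5, 1999 + 13 = November 18, 1999 to November 5, 1999 + 34 = December 9, 1999; done November 24, 1999, which is between those dates.
(4) due by December 9, 1999 + 8 days = December 17, 1999; completed December 14, 1999, before the deadline.
(5) due by November 5, 1999 + 65 days = January 9, 2000; January 13, 2000 misses that deadline by 4 days.
The procedure was therefore not followed at step 5.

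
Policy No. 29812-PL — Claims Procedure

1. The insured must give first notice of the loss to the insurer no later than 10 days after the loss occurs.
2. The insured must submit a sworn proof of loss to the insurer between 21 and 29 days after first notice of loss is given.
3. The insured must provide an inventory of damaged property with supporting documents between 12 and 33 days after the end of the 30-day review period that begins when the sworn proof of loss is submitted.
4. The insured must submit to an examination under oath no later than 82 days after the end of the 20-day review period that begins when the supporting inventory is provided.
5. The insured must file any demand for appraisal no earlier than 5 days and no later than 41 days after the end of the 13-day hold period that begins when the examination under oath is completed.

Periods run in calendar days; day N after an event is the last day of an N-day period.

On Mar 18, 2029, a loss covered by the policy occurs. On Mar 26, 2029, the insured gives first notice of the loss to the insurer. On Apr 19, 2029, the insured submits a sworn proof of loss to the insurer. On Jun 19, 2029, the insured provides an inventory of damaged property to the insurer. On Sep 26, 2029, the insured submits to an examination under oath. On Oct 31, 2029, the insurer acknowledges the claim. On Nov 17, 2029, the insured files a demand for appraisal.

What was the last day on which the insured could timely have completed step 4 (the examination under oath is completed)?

The supporting inventory is provided on Jun 19, 2029; the 20-day review period therefore ends Jul 9, 2029, and step 4 runs from that date. 82 days after Jul 9, 2029 is Sep 29, 2029.

Sep 29, 2029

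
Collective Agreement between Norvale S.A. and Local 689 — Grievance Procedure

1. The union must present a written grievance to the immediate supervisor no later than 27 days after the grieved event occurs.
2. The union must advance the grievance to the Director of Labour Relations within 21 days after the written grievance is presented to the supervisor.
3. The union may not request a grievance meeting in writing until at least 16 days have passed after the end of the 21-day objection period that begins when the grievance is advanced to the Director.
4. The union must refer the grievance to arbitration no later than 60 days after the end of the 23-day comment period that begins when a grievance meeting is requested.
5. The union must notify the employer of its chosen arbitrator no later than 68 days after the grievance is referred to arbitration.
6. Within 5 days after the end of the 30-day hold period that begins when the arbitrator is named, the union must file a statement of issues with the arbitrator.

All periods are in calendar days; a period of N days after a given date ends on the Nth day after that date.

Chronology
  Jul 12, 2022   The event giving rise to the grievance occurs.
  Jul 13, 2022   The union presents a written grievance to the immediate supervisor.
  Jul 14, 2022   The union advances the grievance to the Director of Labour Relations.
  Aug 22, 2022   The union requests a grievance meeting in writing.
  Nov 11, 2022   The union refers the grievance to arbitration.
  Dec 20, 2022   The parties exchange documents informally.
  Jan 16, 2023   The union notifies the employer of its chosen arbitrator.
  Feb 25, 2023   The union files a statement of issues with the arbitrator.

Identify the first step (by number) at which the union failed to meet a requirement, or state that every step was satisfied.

Step 6

(1) due by Jul 12, 2022 + 27 days = Aug 8, 2022; Jul 13, 2022 is within that limit.
(2) due by Jul 13, 2022 + 21 days = Aug 3, 2022; completed Jul 14, 2022, before the deadline.
(3) permitted from Aug 4, 2022 + 16 days = Aug 20, 2022 onward; done Aug 22, 2022 — permitted.
(4) due by Sep 14, 2022 + 60 days = Nov 13, 2022; completed Nov 11, 2022, before the deadline.
(5) due by Nov 11, 2022 + 68 days = Jan 18, 2023; done Jan 16, 2023 — timely.
(6) due by Feb 15, 2023 + 5 days = Feb 20, 2023; done Feb 25, 2023 — 5 days late.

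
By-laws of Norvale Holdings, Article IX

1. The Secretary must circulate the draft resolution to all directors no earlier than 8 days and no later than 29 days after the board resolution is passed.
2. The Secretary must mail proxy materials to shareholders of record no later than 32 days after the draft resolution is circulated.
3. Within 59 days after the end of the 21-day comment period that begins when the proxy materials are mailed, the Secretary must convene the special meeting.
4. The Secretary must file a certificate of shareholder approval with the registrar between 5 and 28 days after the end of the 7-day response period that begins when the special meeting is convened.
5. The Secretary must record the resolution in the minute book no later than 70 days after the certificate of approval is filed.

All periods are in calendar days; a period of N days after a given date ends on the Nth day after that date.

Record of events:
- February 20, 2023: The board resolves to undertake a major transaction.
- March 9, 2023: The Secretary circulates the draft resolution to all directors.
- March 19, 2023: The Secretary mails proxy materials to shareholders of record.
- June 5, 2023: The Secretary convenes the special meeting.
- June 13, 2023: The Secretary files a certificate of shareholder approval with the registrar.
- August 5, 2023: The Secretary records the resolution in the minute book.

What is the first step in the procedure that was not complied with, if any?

Step 1: the window is 8–29 days after February 20, 2023 (when the board resolution is passed), so February 28, 2023 through March 21, 2023; done March 9, 2023, which is between those dates.
Step 2: 32 days after March 9, 2023 (when the draft resolution is circulated) is April 10, 2023; completed March 19, 2023, before the deadline.
Step 3: 59 days after April 9, 2023 (end of the 21-day comment period, which began when the proxy materials are mailed on March 19, 2023) is June 7, 2023; June 5, 2023 is within that limit.
Step 4: the window is 5–28 days after June 12, 2023 (end of the 7-day response period, which began when the special meeting is convened on June 5, 2023), so June 17, 2023 through July 10, 2023; done June 13, 2023 — 4 days before the window opened.
The analysis stops there.

Step 4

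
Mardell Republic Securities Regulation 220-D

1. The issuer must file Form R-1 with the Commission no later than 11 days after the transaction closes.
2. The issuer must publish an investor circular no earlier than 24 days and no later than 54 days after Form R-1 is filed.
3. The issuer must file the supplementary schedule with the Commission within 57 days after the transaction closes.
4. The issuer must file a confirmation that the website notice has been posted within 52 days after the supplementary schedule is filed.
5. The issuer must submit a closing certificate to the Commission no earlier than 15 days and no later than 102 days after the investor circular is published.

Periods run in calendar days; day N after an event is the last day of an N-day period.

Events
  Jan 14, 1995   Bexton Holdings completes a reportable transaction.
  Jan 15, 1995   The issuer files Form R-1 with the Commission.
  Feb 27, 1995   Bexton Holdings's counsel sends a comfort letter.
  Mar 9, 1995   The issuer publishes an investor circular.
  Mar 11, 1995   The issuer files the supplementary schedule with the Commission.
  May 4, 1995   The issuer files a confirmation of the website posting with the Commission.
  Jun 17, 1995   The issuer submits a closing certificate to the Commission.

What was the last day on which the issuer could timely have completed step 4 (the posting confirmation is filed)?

Step 4 runs from Mar 11, 1995, when the supplementary schedule is filed. 52 days after Mar 11, 1995 is May 2, 1995.

May 2, 1995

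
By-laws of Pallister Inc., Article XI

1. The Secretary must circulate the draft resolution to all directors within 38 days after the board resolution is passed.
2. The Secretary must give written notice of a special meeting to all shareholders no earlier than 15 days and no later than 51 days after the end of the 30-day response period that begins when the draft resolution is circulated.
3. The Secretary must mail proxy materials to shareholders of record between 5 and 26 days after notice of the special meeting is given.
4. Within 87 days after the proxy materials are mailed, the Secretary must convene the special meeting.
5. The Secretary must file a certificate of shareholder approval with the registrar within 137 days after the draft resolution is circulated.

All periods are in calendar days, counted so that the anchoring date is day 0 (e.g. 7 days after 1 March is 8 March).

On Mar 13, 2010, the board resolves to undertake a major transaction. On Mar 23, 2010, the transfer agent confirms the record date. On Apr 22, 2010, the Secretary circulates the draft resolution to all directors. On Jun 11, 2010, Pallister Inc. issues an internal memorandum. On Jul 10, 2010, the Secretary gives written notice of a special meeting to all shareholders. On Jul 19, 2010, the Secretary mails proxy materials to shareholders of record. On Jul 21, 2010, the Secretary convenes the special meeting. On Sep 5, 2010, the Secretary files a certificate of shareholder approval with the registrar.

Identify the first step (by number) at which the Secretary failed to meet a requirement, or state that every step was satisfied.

(1) due by Mar 13, 2010 + 38 days = Apr 20, 2010; not done until Apr 22, 2010, 2 days after the deadline.
No need to go further; step 1 was not satisfied.

Step 1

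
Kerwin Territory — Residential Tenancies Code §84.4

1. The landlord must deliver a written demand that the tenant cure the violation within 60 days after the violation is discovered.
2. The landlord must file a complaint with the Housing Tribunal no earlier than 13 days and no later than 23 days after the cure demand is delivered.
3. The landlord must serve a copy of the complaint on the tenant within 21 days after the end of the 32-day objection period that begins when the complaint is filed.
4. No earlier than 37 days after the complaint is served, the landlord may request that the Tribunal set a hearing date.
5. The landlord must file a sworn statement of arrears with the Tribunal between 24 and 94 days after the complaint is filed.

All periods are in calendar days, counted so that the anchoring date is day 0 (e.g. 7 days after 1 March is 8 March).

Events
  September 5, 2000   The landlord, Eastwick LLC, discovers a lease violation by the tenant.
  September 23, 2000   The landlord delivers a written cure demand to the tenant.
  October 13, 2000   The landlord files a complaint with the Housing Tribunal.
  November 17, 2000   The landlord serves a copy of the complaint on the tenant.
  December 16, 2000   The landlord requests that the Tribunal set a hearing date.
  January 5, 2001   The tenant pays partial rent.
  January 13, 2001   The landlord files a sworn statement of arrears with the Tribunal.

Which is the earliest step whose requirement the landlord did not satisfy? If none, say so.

Step 4

(1) due by September 5, 2000 + 60 days = November 4, 2000; completed September 23, 2000, before the deadline.
(2) the permitted window runs from September 23, 2000 + 13 = October 6, 2000 to September 23, 2000 + 23 = October 16, 2000; done October 13, 2000, which is between those dates.
(3) due by November 14, 2000 + 21 days = December 5, 2000; completed November 17, 2000, before the deadline.
(4) permitted from November 17, 2000 + 37 days = December 24, 2000 onward; acted on December 16, 2000, 8 days prematurely.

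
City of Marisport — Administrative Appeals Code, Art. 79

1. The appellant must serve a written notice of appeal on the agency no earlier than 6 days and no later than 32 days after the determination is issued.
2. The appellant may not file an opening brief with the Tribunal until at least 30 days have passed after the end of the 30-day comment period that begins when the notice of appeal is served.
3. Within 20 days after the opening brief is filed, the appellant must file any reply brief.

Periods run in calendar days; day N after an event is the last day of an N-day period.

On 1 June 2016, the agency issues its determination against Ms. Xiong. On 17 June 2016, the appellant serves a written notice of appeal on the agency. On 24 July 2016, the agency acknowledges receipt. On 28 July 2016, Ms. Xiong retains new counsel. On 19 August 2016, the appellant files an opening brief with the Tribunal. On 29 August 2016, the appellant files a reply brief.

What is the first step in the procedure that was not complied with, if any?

(1) the permitted window runs from 1 June 2016 + 6 = 7 June 2016 to 1 June 2016 + 32 = 3 July 2016; done 17 June 2016 — within the window.
(2) permitted from 17 July 2016 + 30 days = 16 August 2016 onward; 19 August 2016 is on or after that date.
(3) due by 19 August 2016 + 20 days = 8 September 2016; 29 August 2016 is within that limit.

None — every step was satisfied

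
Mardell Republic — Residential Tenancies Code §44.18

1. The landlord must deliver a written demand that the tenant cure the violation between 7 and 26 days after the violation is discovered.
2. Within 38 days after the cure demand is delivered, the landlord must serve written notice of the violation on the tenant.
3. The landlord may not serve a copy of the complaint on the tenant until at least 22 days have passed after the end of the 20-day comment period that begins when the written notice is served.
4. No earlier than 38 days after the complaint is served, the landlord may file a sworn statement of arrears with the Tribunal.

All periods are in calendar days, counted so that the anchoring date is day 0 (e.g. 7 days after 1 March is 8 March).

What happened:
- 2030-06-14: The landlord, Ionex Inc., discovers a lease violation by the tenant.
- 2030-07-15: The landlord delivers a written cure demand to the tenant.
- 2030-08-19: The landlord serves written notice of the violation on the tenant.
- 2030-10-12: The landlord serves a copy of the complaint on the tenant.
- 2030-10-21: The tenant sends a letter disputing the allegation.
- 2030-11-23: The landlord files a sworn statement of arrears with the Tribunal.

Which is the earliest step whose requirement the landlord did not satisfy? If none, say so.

(1) the permitted window runs from 2030-06-14 + 7 = 2030-06-21 to 2030-06-14 + 26 = 2030-07-10; done 2030-07-15 — 5 days after the window closed.

Step 1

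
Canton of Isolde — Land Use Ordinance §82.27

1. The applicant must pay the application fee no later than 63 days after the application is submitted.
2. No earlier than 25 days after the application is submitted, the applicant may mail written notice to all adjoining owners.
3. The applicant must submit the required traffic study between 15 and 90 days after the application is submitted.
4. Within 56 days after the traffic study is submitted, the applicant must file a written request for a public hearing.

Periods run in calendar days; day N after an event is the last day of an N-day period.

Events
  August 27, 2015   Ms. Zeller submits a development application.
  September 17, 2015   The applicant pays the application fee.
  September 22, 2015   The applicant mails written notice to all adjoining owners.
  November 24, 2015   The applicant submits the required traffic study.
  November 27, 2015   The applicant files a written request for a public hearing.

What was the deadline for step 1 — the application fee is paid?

October 29, 2015

Step 1 runs from August 27, 2015, when the application is submitted. 63 days after August 27, 2015 is October 29, 2015.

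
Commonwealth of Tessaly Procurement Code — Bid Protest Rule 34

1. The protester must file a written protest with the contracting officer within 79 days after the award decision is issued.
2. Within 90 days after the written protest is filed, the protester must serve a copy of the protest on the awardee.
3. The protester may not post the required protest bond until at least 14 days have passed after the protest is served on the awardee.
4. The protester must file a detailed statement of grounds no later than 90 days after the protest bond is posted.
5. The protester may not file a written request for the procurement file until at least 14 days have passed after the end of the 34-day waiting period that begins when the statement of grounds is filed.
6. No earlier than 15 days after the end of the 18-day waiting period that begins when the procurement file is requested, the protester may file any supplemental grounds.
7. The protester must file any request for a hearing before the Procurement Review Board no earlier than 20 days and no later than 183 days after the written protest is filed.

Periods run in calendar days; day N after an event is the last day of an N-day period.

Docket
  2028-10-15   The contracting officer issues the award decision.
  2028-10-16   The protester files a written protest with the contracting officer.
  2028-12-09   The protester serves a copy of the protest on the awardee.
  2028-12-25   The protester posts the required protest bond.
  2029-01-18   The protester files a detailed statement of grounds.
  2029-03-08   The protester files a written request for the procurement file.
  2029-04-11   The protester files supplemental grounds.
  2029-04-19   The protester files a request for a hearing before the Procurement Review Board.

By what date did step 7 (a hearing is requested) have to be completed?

Step 7 runs from 2028-10-16, when the written protest is filed. The window is 20–183 days after 2028-10-16; it closes on 2029-04-17.

2029-04-17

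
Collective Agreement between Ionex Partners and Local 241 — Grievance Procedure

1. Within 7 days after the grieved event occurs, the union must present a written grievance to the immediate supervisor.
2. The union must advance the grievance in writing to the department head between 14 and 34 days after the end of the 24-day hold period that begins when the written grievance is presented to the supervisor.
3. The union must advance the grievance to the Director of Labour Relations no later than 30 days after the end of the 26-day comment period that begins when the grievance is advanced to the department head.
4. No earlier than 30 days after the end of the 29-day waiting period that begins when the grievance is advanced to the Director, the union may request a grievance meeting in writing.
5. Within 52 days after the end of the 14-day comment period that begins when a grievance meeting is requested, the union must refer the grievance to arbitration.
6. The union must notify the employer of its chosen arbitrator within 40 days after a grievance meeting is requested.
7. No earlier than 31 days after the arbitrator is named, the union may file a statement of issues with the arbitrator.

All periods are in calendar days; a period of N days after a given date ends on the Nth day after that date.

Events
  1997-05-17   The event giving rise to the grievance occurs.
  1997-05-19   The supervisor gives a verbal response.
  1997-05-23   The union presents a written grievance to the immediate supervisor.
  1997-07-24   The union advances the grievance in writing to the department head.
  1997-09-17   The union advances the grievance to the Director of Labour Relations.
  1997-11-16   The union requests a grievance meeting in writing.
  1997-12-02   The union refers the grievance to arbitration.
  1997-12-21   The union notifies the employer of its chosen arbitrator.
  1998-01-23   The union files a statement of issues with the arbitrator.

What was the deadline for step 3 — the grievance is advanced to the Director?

1997-09-18

The grievance is advanced to the department head on 1997-07-24; the 26-day comment period therefore ends 1997-08-19, and step 3 runs from that date. 30 days after 1997-08-19 is 1997-09-18.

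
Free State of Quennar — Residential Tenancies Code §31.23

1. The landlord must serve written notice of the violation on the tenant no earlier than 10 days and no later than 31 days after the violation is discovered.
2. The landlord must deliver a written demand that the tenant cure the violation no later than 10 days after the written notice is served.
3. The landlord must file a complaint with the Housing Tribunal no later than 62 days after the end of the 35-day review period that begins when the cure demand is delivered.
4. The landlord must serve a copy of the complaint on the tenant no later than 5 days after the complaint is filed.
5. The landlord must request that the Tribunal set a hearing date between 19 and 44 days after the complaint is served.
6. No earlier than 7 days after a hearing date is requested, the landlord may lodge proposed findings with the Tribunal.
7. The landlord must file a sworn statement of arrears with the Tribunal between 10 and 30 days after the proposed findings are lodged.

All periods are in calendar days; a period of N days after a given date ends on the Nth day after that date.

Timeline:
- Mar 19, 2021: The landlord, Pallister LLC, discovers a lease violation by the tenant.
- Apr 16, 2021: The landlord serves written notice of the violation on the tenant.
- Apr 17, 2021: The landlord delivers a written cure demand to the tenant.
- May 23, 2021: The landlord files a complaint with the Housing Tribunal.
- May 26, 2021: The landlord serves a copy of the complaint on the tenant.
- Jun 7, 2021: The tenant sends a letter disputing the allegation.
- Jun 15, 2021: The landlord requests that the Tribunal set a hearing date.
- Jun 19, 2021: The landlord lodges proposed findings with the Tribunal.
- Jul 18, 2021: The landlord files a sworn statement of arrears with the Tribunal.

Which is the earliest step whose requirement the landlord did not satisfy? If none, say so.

(1) the permitted window runs from Mar 19, 2021 + 10 = Mar 29, 2021 to Mar 19, 2021 + 31 = Apr 19, 2021; Apr 16, 2021 falls inside that range.
(2) due by Apr 16, 2021 + 10 days = Apr 26, 2021; Apr 17, 2021 is within that limit.
(3) due by May 22, 2021 + 62 days = Jul 23, 2021; done May 23, 2021 — timely.
(4) due by May 23, 2021 + 5 days = May 28, 2021; May 26, 2021 is within that limit.
(5) the permitted window runs from May 26, 2021 + 19 = Jun 14, 2021 to May 26, 2021 + 44 = Jul 9, 2021; done Jun 15, 2021 — within the window.
(6) permitted from Jun 15, 2021 + 7 days = Jun 22, 2021 onward; done Jun 19, 2021 — 3 days too early.

Step 6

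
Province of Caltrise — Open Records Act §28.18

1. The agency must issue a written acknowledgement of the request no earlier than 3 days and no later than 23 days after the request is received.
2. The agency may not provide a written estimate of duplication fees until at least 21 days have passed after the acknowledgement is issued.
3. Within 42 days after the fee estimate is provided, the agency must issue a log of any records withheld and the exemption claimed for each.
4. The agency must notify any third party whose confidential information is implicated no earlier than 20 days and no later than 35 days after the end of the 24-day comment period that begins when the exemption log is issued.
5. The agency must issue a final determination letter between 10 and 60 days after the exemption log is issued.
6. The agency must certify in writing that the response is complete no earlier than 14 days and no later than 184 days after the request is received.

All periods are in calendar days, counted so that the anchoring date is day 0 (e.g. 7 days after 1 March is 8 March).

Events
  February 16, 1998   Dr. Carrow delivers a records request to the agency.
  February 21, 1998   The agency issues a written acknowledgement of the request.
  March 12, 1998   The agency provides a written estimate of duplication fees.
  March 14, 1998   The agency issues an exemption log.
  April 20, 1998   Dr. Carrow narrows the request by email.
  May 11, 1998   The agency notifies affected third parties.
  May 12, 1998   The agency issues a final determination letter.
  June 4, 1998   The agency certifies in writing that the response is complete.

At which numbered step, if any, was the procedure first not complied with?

Step 2

Step 1 — 3 and 23 days from February 16, 1998 (when the request is received) are February 19, 1998 and March 11, 1998 respectively; done February 21, 1998, which is between those dates.
Step 2 — must wait 21 days from February 21, 1998 (when the acknowledgement is issued), so not before March 14, 1998; done March 12, 1998 — 2 days too early.
That is the first point of non-compliance.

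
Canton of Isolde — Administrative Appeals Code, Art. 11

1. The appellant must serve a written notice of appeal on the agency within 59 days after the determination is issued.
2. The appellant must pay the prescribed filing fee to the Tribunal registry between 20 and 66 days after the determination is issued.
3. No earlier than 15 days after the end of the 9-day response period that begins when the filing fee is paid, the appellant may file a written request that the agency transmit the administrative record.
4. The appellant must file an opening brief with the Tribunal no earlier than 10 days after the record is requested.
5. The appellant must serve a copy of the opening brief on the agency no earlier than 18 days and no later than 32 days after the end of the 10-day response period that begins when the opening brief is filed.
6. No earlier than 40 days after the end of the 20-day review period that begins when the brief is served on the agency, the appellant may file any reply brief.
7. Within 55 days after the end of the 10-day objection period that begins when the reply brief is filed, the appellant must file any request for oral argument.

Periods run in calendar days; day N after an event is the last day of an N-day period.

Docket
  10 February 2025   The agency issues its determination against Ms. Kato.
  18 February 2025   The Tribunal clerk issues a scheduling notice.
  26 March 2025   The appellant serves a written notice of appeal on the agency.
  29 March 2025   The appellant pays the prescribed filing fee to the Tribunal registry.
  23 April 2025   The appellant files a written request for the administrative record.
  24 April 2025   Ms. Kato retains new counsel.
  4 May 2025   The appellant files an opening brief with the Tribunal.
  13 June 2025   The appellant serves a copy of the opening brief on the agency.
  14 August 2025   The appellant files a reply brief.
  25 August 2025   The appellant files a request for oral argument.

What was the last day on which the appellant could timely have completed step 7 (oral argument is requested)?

The reply brief is filed on 14 August 2025; the 10-day objection period therefore ends 24 August 2025, and step 7 runs from that date. 55 days after 24 August 2025 is 18 October 2025.

18 October 2025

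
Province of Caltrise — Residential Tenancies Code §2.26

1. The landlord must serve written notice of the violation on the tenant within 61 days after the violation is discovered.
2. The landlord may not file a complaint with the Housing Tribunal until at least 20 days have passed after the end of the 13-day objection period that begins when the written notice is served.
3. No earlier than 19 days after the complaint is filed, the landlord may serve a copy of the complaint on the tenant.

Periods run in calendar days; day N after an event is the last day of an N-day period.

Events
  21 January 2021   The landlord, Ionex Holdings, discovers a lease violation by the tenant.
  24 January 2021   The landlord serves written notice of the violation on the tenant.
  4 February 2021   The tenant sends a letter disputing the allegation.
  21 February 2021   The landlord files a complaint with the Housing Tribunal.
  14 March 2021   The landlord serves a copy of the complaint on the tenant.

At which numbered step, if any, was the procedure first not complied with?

Step 1: 61 days after 21 January 2021 (when the violation is discovered) is 23 March 2021; done 24 January 2021 — timely.
Step 2: the earliest permitted date is 20 days after 6 February 2021 (end of the 13-day objection period, which began when the written notice is served on 24 January 2021), i.e. 26 February 2021; 21 February 2021 is 5 days before the earliest permitted date.

Step 2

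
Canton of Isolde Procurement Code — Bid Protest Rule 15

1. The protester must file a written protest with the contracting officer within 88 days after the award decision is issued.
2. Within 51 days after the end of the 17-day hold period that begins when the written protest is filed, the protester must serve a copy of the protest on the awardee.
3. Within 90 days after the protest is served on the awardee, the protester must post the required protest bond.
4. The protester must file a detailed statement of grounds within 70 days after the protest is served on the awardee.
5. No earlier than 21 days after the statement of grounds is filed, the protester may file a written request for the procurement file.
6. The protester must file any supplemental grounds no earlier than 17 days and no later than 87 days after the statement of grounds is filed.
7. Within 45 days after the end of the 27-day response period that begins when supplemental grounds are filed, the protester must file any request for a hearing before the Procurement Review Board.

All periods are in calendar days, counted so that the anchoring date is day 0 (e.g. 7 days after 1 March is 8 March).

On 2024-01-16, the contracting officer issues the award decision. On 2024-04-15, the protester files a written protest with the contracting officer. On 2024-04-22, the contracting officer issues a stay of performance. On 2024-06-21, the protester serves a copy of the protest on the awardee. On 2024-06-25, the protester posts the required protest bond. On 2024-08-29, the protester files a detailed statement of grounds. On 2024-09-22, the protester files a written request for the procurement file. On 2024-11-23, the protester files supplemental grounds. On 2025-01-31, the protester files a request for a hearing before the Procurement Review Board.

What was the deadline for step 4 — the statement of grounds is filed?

2024-08-30

Step 4 runs from 2024-06-21, when the protest is served on the awardee. 70 days after 2024-06-21 is 2024-08-30.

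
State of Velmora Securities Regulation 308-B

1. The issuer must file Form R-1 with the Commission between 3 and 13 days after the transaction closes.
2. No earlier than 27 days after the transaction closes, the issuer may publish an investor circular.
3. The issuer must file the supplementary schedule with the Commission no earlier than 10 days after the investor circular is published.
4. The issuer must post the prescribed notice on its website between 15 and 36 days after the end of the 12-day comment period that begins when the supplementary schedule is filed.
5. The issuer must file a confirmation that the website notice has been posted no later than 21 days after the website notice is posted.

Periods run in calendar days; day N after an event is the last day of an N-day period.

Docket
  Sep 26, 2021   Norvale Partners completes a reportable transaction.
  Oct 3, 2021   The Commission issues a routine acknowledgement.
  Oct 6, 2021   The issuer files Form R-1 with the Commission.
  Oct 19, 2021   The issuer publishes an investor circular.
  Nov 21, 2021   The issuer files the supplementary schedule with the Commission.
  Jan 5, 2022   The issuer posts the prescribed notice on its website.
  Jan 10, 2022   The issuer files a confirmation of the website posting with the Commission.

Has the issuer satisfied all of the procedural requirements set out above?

Step 1 — 3 and 13 days from Sep 26, 2021 (when the transaction closes) are Sep 29, 2021 and Oct 9, 2021 respectively; done Oct 6, 2021, which is between those dates.
Step 2 — must wait 27 days from Sep 26, 2021 (when the transaction closes), so not before Oct 23, 2021; Oct 19, 2021 is 4 days before the earliest permitted date.

No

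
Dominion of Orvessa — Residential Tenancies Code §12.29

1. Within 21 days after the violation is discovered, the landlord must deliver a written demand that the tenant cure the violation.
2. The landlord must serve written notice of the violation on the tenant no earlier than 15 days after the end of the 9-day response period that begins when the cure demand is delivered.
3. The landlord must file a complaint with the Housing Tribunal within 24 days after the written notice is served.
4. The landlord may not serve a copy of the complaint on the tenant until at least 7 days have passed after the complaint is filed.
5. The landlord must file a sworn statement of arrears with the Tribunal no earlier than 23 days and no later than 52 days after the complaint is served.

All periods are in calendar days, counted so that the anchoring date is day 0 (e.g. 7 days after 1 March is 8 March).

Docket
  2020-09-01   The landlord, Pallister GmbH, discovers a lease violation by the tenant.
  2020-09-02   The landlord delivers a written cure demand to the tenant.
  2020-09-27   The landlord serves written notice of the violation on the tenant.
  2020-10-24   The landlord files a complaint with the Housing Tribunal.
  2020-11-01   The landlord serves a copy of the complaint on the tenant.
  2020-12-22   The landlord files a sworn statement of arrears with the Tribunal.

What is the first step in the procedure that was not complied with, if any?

Step 1 — counting 21 days from 2020-09-01 (when the violation is discovered) gives a deadline of 2020-09-22; done 2020-09-02 — timely.
Step 2 — must wait 15 days from 2020-09-11 (end of the 9-day response period, which began when the cure demand is delivered on 2020-09-02), so not before 2020-09-26; done 2020-09-27, after the minimum wait.
Step 3 — counting 24 days from 2020-09-27 (when the written notice is served) gives a deadline of 2020-10-21; 2020-10-24 misses that deadline by 3 days.

Step 3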